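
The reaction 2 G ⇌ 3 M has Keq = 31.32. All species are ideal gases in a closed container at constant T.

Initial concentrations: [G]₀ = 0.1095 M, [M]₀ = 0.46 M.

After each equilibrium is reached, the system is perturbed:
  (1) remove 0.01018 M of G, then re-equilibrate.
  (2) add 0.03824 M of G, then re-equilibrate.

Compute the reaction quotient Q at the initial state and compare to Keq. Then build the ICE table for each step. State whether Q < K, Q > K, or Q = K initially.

Q₀ = 8.118; Q < K (proceeds forward)

Q₀ = 8.118 vs Keq = 31.32 ⇒ Q<K, forward
Step 1:
                  G         M
  I          0.1095      0.46
  C        -0.04194    0.0629
  E         0.06756    0.5229
  solve Keq expr → x = 0.02097; check Q = 31.32
Then remove 0.01018 M of G.
Step 2:
                  G         M
  I         0.05738    0.5229
  C        0.007897  -0.01185
  E         0.06528    0.5111
  solve Keq expr → x = -0.003949; check Q = 31.32
Then add 0.03824 M of G.
Step 3:
                  G         M
  I          0.1035    0.5111
  C        -0.02956   0.04434
  E         0.07396    0.5554
  solve Keq expr → x = 0.01478; check Q = 31.32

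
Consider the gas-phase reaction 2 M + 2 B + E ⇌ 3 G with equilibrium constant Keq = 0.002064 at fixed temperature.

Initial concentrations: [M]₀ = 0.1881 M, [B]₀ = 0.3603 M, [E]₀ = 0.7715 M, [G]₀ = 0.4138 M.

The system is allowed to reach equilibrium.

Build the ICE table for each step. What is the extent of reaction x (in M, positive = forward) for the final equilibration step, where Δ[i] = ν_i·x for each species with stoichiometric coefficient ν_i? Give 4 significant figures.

x = -0.1213 M

Q₀ = 20 vs Keq = 0.002064 ⇒ Q>K, reverse
Step 1:
                    M           B           E           G
  init         0.1881      0.3603      0.7715      0.4138
  Δ            0.2426      0.2426      0.1213     -0.3639
  eq           0.4307      0.6029      0.8928      0.0499
  solve Keq expr → x = -0.1213; check Q = 0.002064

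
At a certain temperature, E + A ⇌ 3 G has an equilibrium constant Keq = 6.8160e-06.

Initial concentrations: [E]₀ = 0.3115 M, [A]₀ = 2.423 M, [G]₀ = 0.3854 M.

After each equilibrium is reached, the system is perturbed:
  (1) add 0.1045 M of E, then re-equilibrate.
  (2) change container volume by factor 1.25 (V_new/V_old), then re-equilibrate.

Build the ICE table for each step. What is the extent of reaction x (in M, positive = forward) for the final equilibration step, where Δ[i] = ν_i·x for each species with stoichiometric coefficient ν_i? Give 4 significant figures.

Q₀ = 0.07584 vs Keq = 6.8160e-06 ⇒ Q>K, reverse
Step 1:
                  E         A         G
  I          0.3115     2.423    0.3854
  C          0.1219    0.1219   -0.3658
  E          0.4334     2.545   0.01959
  solve Keq expr → x = -0.1219; check Q = 6.8160e-06
Then add 0.1045 M of E.
Step 2:
                  E         A         G
  I          0.5379     2.545   0.01959
  C       -4.8494e-04 -4.8494e-04  0.001455
  E          0.5375     2.544   0.02105
  solve Keq expr → x = 4.8494e-04; check Q = 6.8160e-06
Then change container volume by factor 1.25 (V_new/V_old).
Step 3:
                  E         A         G
  I            0.43     2.036   0.01684
  C       -4.3090e-04 -4.3090e-04  0.001293
  E          0.4295     2.035   0.01813
  solve Keq expr → x = 4.3090e-04; check Q = 6.8160e-06

x = 4.3090e-04 M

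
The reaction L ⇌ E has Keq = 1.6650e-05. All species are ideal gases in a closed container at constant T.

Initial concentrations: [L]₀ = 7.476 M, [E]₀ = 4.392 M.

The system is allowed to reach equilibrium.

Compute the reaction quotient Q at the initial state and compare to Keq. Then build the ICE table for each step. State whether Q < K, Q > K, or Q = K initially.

Q₀ = 0.5875; Q > K (proceeds reverse)

Q₀ = 0.5875 vs Keq = 1.6650e-05 ⇒ Q>K, reverse
Step 1:
                  L         E
  init        7.476     4.392
  Δ           4.392    -4.392
  eq          11.87 1.9760e-04
  solve Keq expr → x = -4.392; check Q = 1.6650e-05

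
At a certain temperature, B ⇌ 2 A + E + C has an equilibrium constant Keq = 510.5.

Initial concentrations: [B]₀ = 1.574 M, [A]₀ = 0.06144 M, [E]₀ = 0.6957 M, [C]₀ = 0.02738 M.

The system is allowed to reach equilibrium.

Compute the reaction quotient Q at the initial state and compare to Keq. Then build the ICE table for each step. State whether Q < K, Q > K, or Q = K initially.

Q₀ = 4.5683e-05 vs Keq = 510.5 ⇒ Q<K, forward
Step 1:
                    B           A           E           C
  Initial       1.574     0.06144      0.6957     0.02738
  Change       -1.511       3.022       1.511       1.511
  Equil       0.06319       3.083       2.207       1.538
  solve Keq expr → x = 1.511; check Q = 510.5

Q₀ = 4.5683e-05; Q < K (proceeds forward)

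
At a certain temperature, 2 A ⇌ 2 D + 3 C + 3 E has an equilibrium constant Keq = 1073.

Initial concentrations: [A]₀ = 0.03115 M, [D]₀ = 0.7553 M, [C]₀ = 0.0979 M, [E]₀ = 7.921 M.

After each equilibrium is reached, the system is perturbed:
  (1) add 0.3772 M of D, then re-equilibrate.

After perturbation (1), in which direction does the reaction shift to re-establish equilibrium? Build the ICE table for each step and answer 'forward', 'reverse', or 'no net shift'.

Q₀ = 274.2 vs Keq = 1073 ⇒ Q<K, forward
Step 1:
                  A         D         C         E
  Initial   0.03115    0.7553    0.0979     7.921
  Change   -0.01094   0.01094    0.0164    0.0164
  Equil     0.02021    0.7662    0.1143     7.937
  solve Keq expr → x = 0.005468; check Q = 1073
Then add 0.3772 M of D.
Step 2:
                  A         D         C         E
  Initial   0.02021     1.143    0.1143     7.937
  Change   0.006172 -0.006172 -0.009258 -0.009258
  Equil     0.02639     1.137     0.105     7.928
  solve Keq expr → x = -0.003086; check Q = 1073

Direction: reverse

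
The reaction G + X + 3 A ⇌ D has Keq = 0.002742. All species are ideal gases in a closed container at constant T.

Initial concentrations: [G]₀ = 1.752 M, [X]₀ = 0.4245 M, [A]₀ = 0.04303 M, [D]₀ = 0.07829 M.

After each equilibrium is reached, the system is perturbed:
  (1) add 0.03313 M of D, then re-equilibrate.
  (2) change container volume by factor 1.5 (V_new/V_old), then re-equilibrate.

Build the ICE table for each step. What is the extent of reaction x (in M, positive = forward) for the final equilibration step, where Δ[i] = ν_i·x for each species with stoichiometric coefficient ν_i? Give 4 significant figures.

x = -7.8314e-05 M

Q₀ = 1321 vs Keq = 0.002742 ⇒ Q>K, reverse
Step 1:
                   G          X          A          D
  I            1.752     0.4245    0.04303    0.07829
  C          0.07824    0.07824     0.2347   -0.07824
  E             1.83     0.5027     0.2777 5.4053e-05
  solve Keq expr → x = -0.07824; check Q = 0.002742
Then add 0.03313 M of D.
Step 2:
                   G          X          A          D
  I             1.83     0.5027     0.2777    0.03318
  C          0.03304    0.03304    0.09911   -0.03304
  E            1.863     0.5358     0.3769 1.4650e-04
  solve Keq expr → x = -0.03304; check Q = 0.002742
Then change container volume by factor 1.5 (V_new/V_old).
Step 3:
                   G          X          A          D
  I            1.242     0.3572     0.2512 9.7666e-05
  C       7.8314e-05 7.8314e-05 2.3494e-04 -7.8314e-05
  E            1.242     0.3573     0.2515 1.9352e-05
  solve Keq expr → x = -7.8314e-05; check Q = 0.002742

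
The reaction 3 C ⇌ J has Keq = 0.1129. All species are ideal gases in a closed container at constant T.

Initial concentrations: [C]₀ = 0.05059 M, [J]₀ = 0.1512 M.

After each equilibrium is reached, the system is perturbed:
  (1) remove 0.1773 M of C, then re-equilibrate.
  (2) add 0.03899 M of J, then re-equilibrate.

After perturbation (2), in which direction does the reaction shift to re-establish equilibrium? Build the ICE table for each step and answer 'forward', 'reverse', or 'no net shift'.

Direction: reverse

Q₀ = 1168 vs Keq = 0.1129 ⇒ Q>K, reverse
Step 1:
                  C         J
  I         0.05059    0.1512
  C          0.4186   -0.1395
  E          0.4692   0.01166
  solve Keq expr → x = -0.1395; check Q = 0.1129
Then remove 0.1773 M of C.
Step 2:
                  C         J
  I          0.2919   0.01166
  C         0.02428 -0.008093
  E          0.3162  0.003569
  solve Keq expr → x = -0.008093; check Q = 0.1129
Then add 0.03899 M of J.
Step 3:
                  C         J
  I          0.3162   0.04256
  C          0.1028  -0.03426
  E           0.419  0.008302
  solve Keq expr → x = -0.03426; check Q = 0.1129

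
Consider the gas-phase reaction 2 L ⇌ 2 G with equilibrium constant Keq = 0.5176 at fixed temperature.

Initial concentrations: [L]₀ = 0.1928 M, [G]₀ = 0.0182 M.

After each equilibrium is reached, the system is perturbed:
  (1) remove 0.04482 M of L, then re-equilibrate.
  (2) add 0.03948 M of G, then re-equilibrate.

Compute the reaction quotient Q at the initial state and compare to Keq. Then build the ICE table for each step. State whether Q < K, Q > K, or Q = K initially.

Q₀ = 0.008911; Q < K (proceeds forward)

Q₀ = 0.008911 vs Keq = 0.5176 ⇒ Q<K, forward
Step 1:
                   L          G
  Initial     0.1928     0.0182
  Change    -0.07009    0.07009
  Equil       0.1227    0.08829
  solve Keq expr → x = 0.03504; check Q = 0.5176
Then remove 0.04482 M of L.
Step 2:
                   L          G
  Initial    0.07789    0.08829
  Change     0.01875   -0.01875
  Equil      0.09665    0.06953
  solve Keq expr → x = -0.009377; check Q = 0.5176
Then add 0.03948 M of G.
Step 3:
                   L          G
  Initial    0.09665      0.109
  Change     0.02296   -0.02296
  Equil       0.1196    0.08605
  solve Keq expr → x = -0.01148; check Q = 0.5176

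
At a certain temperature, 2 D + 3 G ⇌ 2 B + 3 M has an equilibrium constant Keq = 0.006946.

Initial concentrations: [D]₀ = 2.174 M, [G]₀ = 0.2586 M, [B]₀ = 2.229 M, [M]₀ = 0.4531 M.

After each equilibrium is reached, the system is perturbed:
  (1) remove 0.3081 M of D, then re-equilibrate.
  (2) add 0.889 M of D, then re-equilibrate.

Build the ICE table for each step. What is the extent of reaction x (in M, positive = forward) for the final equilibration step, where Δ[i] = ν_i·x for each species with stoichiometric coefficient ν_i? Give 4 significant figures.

x = 0.007972 M

Q₀ = 5.655 vs Keq = 0.006946 ⇒ Q>K, reverse
Step 1:
                  D         G         B         M
  Initial     2.174    0.2586     2.229    0.4531
  Change     0.2184    0.3275   -0.2184   -0.3275
  Equil       2.392    0.5861     2.011    0.1256
  solve Keq expr → x = -0.1092; check Q = 0.006946
Then remove 0.3081 M of D.
Step 2:
                  D         G         B         M
  Initial     2.084    0.5861     2.011    0.1256
  Change     0.0059   0.00885   -0.0059  -0.00885
  Equil        2.09     0.595     2.005    0.1167
  solve Keq expr → x = -0.00295; check Q = 0.006946
Then add 0.889 M of D.
Step 3:
                  D         G         B         M
  Initial     2.979     0.595     2.005    0.1167
  Change   -0.01594  -0.02391   0.01594   0.02391
  Equil       2.963    0.5711     2.021    0.1406
  solve Keq expr → x = 0.007972; check Q = 0.006946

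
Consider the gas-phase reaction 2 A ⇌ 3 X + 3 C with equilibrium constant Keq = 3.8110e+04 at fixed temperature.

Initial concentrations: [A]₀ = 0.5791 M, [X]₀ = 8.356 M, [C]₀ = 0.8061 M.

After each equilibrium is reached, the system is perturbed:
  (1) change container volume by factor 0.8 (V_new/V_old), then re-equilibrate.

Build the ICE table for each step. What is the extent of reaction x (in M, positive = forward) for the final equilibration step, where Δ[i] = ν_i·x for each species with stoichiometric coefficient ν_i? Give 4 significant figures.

Q₀ = 911.3 vs Keq = 3.8110e+04 ⇒ Q<K, forward
Step 1:
                  A         X         C
  Initial    0.5791     8.356    0.8061
  Change    -0.3648    0.5473    0.5473
  Equil      0.2143     8.903     1.353
  solve Keq expr → x = 0.1824; check Q = 3.8110e+04
Then change container volume by factor 0.8 (V_new/V_old).
Step 2:
                  A         X         C
  Initial    0.2678     11.13     1.692
  Change    0.09305   -0.1396   -0.1396
  Equil      0.3609     10.99     1.552
  solve Keq expr → x = -0.04652; check Q = 3.8110e+04

x = -0.04652 M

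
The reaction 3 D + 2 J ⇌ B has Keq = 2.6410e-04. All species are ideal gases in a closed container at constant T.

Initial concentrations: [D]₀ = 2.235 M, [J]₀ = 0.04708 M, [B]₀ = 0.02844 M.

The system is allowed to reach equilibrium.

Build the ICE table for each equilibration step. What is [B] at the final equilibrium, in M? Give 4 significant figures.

Q₀ = 1.149 vs Keq = 2.6410e-04 ⇒ Q>K, reverse
Step 1:
                  D         J         B
  Initial     2.235   0.04708   0.02844
  Change    0.08521   0.05681   -0.0284
  Equil        2.32    0.1039 3.5603e-05
  solve Keq expr → x = -0.0284; check Q = 2.6410e-04

[B]_eq = 3.5603e-05 M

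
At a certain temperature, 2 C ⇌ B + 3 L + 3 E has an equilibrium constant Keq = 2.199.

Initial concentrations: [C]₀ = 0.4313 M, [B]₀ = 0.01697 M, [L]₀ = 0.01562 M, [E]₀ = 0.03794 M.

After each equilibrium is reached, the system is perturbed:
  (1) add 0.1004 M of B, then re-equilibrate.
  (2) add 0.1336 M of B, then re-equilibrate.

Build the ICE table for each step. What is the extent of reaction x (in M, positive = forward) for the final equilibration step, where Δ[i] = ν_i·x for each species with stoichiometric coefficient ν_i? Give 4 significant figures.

Q₀ = 1.8987e-11 vs Keq = 2.199 ⇒ Q<K, forward
Step 1:
                    C           B           L           E
  init         0.4313     0.01697     0.01562     0.03794
  Δ           -0.3711      0.1855      0.5566      0.5566
  eq          0.06022      0.2025      0.5722      0.5946
  solve Keq expr → x = 0.1855; check Q = 2.199
Then add 0.1004 M of B.
Step 2:
                    C           B           L           E
  init        0.06022      0.3029      0.5722      0.5946
  Δ          0.008325   -0.004162    -0.01249    -0.01249
  eq          0.06855      0.2987      0.5597      0.5821
  solve Keq expr → x = -0.004162; check Q = 2.199
Then add 0.1336 M of B.
Step 3:
                    C           B           L           E
  init        0.06855      0.4323      0.5597      0.5821
  Δ          0.008278   -0.004139    -0.01242    -0.01242
  eq          0.07683      0.4282      0.5473      0.5697
  solve Keq expr → x = -0.004139; check Q = 2.199

x = -0.004139 M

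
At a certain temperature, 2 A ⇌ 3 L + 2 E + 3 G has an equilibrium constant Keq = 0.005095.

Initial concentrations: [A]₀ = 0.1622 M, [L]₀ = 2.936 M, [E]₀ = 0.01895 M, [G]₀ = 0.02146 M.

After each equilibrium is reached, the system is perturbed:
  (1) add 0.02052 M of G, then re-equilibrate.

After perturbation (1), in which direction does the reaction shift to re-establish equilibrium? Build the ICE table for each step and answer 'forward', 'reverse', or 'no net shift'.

Direction: reverse

Q₀ = 3.4141e-06 vs Keq = 0.005095 ⇒ Q<K, forward
Step 1:
                  A         L         E         G
  init       0.1622     2.936   0.01895   0.02146
  Δ        -0.04393   0.06589   0.04393   0.06589
  eq         0.1183     3.002   0.06288   0.08735
  solve Keq expr → x = 0.02196; check Q = 0.005095
Then add 0.02052 M of G.
Step 2:
                  A         L         E         G
  init       0.1183     3.002   0.06288    0.1079
  Δ         0.00664 -0.009959  -0.00664 -0.009959
  eq         0.1249     2.992   0.05624   0.09791
  solve Keq expr → x = -0.00332; check Q = 0.005095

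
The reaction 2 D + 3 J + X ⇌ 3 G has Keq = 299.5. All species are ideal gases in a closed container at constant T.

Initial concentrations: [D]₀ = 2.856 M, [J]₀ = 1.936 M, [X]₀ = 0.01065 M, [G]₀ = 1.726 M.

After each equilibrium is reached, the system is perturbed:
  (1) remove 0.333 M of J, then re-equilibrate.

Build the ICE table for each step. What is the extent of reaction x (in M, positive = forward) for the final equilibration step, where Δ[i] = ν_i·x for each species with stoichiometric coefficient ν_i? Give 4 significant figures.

Q₀ = 8.157 vs Keq = 299.5 ⇒ Q<K, forward
Step 1:
                  D         J         X         G
  Initial     2.856     1.936   0.01065     1.726
  Change   -0.02065  -0.03097  -0.01032   0.03097
  Equil       2.835     1.905 3.2582e-04     1.757
  solve Keq expr → x = 0.01032; check Q = 299.5
Then remove 0.333 M of J.
Step 2:
                  D         J         X         G
  Initial     2.835     1.572 3.2582e-04     1.757
  Change  5.0444e-04 7.5667e-04 2.5222e-04 -7.5667e-04
  Equil       2.836     1.573 5.7804e-04     1.756
  solve Keq expr → x = -2.5222e-04; check Q = 299.5

x = -2.5222e-04 M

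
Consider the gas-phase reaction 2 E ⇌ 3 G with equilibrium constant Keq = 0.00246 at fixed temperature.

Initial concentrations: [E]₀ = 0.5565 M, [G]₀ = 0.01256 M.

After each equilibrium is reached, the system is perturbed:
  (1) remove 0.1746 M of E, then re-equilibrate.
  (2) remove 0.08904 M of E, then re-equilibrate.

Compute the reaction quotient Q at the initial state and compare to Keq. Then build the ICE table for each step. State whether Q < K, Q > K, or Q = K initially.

Q₀ = 6.3979e-06; Q < K (proceeds forward)

Q₀ = 6.3979e-06 vs Keq = 0.00246 ⇒ Q<K, forward
Step 1:
                   E          G
  Initial     0.5565    0.01256
  Change    -0.04889    0.07334
  Equil       0.5076     0.0859
  solve Keq expr → x = 0.02445; check Q = 0.00246
Then remove 0.1746 M of E.
Step 2:
                   E          G
  Initial      0.333     0.0859
  Change     0.01292   -0.01938
  Equil       0.3459    0.06652
  solve Keq expr → x = -0.006459; check Q = 0.00246
Then remove 0.08904 M of E.
Step 3:
                   E          G
  Initial     0.2569    0.06652
  Change    0.007295   -0.01094
  Equil       0.2642    0.05558
  solve Keq expr → x = -0.003648; check Q = 0.00246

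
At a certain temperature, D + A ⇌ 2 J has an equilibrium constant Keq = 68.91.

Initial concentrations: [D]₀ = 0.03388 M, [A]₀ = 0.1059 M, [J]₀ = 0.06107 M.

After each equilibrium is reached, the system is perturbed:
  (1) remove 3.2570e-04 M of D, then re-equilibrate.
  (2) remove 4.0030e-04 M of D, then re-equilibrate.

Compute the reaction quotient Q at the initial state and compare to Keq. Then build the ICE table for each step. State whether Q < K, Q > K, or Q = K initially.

Q₀ = 1.039 vs Keq = 68.91 ⇒ Q<K, forward
Step 1:
                  D         A         J
  Initial   0.03388    0.1059   0.06107
  Change   -0.03095  -0.03095    0.0619
  Equil    0.002928   0.07495     0.123
  solve Keq expr → x = 0.03095; check Q = 68.91
Then remove 3.2570e-04 M of D.
Step 2:
                  D         A         J
  Initial  0.002602   0.07495     0.123
  Change  2.8732e-04 2.8732e-04 -5.7464e-04
  Equil     0.00289   0.07524    0.1224
  solve Keq expr → x = -2.8732e-04; check Q = 68.91
Then remove 4.0030e-04 M of D.
Step 3:
                  D         A         J
  Initial  0.002489   0.07524    0.1224
  Change  3.5364e-04 3.5364e-04 -7.0727e-04
  Equil    0.002843   0.07559    0.1217
  solve Keq expr → x = -3.5364e-04; check Q = 68.91

Q₀ = 1.039; Q < K (proceeds forward)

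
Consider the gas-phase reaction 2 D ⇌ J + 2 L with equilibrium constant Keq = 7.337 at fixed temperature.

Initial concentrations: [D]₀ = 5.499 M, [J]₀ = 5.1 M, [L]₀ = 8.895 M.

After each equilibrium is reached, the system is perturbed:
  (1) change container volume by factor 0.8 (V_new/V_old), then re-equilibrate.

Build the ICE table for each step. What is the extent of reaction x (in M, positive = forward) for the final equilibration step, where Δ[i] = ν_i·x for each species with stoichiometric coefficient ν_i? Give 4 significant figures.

x = -0.2082 M

Q₀ = 13.34 vs Keq = 7.337 ⇒ Q>K, reverse
Step 1:
                  D         J         L
  init        5.499       5.1     8.895
  Δ           0.884    -0.442    -0.884
  eq          6.383     4.658     8.011
  solve Keq expr → x = -0.442; check Q = 7.337
Then change container volume by factor 0.8 (V_new/V_old).
Step 2:
                  D         J         L
  init        7.979     5.822     10.01
  Δ          0.4165   -0.2082   -0.4165
  eq          8.395     5.614     9.597
  solve Keq expr → x = -0.2082; check Q = 7.337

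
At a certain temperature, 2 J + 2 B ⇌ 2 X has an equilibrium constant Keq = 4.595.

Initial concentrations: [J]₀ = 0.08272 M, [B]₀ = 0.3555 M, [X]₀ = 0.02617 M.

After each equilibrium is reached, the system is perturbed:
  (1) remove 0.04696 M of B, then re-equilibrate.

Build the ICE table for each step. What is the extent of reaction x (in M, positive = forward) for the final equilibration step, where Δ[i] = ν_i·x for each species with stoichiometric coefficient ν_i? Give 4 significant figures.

x = -0.001807 M

Q₀ = 0.792 vs Keq = 4.595 ⇒ Q<K, forward
Step 1:
                    J           B           X
  Initial     0.08272      0.3555     0.02617
  Change     -0.01943    -0.01943     0.01943
  Equil       0.06329      0.3361      0.0456
  solve Keq expr → x = 0.009713; check Q = 4.595
Then remove 0.04696 M of B.
Step 2:
                    J           B           X
  Initial     0.06329      0.2891      0.0456
  Change     0.003614    0.003614   -0.003614
  Equil       0.06691      0.2927     0.04198
  solve Keq expr → x = -0.001807; check Q = 4.595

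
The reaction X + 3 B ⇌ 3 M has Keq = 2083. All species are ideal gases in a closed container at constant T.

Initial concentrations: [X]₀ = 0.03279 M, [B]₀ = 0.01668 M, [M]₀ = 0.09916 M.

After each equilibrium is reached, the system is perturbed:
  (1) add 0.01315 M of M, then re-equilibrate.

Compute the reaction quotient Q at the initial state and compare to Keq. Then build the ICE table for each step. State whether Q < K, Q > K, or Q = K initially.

Q₀ = 6407 vs Keq = 2083 ⇒ Q>K, reverse
Step 1:
                  X         B         M
  I         0.03279   0.01668   0.09916
  C        0.001915  0.005745 -0.005745
  E          0.0347   0.02242   0.09342
  solve Keq expr → x = -0.001915; check Q = 2083
Then add 0.01315 M of M.
Step 2:
                  X         B         M
  I          0.0347   0.02242    0.1066
  C       7.9780e-04  0.002393 -0.002393
  E          0.0355   0.02482    0.1042
  solve Keq expr → x = -7.9780e-04; check Q = 2083

Q₀ = 6407; Q > K (proceeds reverse)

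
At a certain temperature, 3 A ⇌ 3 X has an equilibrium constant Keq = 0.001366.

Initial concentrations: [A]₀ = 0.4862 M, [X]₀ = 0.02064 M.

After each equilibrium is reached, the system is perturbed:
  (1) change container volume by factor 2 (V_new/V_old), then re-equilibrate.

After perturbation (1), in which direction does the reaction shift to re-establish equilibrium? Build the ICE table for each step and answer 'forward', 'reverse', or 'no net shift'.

Direction: no net shift

Q₀ = 7.6504e-05 vs Keq = 0.001366 ⇒ Q<K, forward
Step 1:
                   A          X
  I           0.4862    0.02064
  C         -0.02998    0.02998
  E           0.4562    0.05062
  solve Keq expr → x = 0.009993; check Q = 0.001366
Then change container volume by factor 2 (V_new/V_old).
Step 2:
                   A          X
  I           0.2281    0.02531
  C                0          0
  E           0.2281    0.02531
  solve Keq expr → x = 0; check Q = 0.001366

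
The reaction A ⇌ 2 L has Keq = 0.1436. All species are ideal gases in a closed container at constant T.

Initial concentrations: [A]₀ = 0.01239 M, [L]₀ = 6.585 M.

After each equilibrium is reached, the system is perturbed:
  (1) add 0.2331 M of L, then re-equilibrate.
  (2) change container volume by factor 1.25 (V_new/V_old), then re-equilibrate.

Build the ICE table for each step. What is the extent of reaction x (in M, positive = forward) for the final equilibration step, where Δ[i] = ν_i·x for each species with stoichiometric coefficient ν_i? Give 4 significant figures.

x = 0.02965 M

Q₀ = 3500 vs Keq = 0.1436 ⇒ Q>K, reverse
Step 1:
                  A         L
  init      0.01239     6.585
  Δ           2.966    -5.931
  eq          2.978    0.6539
  solve Keq expr → x = -2.966; check Q = 0.1436
Then add 0.2331 M of L.
Step 2:
                  A         L
  init        2.978     0.887
  Δ          0.1105   -0.2211
  eq          3.088     0.666
  solve Keq expr → x = -0.1105; check Q = 0.1436
Then change container volume by factor 1.25 (V_new/V_old).
Step 3:
                  A         L
  init        2.471    0.5328
  Δ        -0.02965    0.0593
  eq          2.441    0.5921
  solve Keq expr → x = 0.02965; check Q = 0.1436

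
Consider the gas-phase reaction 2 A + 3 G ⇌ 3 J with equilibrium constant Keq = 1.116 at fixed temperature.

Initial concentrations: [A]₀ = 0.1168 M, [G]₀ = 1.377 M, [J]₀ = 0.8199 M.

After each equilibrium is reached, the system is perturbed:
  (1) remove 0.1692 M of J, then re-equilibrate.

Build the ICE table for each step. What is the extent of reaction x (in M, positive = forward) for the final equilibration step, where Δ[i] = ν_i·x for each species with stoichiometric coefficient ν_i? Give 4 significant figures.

x = 0.02213 M

Q₀ = 15.47 vs Keq = 1.116 ⇒ Q>K, reverse
Step 1:
                    A           G           J
  Initial      0.1168       1.377      0.8199
  Change       0.1257      0.1885     -0.1885
  Equil        0.2425       1.565      0.6314
  solve Keq expr → x = -0.06283; check Q = 1.116
Then remove 0.1692 M of J.
Step 2:
                    A           G           J
  Initial      0.2425       1.565      0.4622
  Change     -0.04426    -0.06639     0.06639
  Equil        0.1982       1.499      0.5286
  solve Keq expr → x = 0.02213; check Q = 1.116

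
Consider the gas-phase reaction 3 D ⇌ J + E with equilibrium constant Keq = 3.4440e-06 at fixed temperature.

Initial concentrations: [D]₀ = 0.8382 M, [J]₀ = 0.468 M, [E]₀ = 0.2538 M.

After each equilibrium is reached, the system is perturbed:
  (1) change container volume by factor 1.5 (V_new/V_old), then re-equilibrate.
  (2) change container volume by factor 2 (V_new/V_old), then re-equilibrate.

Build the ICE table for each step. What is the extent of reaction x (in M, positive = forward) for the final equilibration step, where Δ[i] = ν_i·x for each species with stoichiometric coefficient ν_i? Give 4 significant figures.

Q₀ = 0.2017 vs Keq = 3.4440e-06 ⇒ Q>K, reverse
Step 1:
                   D          J          E
  init        0.8382      0.468     0.2538
  Δ           0.7612    -0.2537    -0.2537
  eq           1.599     0.2143 6.5763e-05
  solve Keq expr → x = -0.2537; check Q = 3.4440e-06
Then change container volume by factor 1.5 (V_new/V_old).
Step 2:
                   D          J          E
  init         1.066     0.1428 4.3842e-05
  Δ       4.3822e-05 -1.4607e-05 -1.4607e-05
  eq           1.066     0.1428 2.9235e-05
  solve Keq expr → x = -1.4607e-05; check Q = 3.4440e-06
Then change container volume by factor 2 (V_new/V_old).
Step 3:
                   D          J          E
  init        0.5332    0.07141 1.4617e-05
  Δ       2.1921e-05 -7.3070e-06 -7.3070e-06
  eq          0.5332    0.07141 7.3103e-06
  solve Keq expr → x = -7.3070e-06; check Q = 3.4440e-06

x = -7.3070e-06 M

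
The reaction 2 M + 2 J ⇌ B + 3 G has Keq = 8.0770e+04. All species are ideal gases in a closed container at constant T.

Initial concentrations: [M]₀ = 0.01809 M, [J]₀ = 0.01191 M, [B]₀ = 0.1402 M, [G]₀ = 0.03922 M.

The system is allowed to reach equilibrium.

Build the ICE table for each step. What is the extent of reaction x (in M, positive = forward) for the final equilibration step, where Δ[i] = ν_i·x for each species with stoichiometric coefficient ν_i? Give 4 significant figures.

Q₀ = 182.2 vs Keq = 8.0770e+04 ⇒ Q<K, forward
Step 1:
                   M          J          B          G
  Initial    0.01809    0.01191     0.1402    0.03922
  Change   -0.009864  -0.009864   0.004932     0.0148
  Equil     0.008226   0.002046     0.1451    0.05402
  solve Keq expr → x = 0.004932; check Q = 8.0770e+04

x = 0.004932 M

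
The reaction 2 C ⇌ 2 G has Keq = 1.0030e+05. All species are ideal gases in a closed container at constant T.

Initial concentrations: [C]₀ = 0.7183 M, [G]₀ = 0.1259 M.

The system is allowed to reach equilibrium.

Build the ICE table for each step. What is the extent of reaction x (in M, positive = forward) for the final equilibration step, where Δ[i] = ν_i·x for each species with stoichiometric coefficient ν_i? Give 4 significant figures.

Q₀ = 0.03072 vs Keq = 1.0030e+05 ⇒ Q<K, forward
Step 1:
                  C         G
  Initial    0.7183    0.1259
  Change    -0.7156    0.7156
  Equil    0.002657    0.8415
  solve Keq expr → x = 0.3578; check Q = 1.0030e+05

x = 0.3578 M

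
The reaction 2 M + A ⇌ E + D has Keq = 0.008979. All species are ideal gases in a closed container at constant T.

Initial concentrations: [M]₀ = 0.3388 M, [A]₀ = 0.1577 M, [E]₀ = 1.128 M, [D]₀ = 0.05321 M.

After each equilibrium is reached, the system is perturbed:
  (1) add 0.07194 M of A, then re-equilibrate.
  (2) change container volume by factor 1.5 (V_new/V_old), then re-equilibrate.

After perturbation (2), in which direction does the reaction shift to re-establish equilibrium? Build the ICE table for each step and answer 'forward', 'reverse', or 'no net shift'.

Direction: reverse

Q₀ = 3.316 vs Keq = 0.008979 ⇒ Q>K, reverse
Step 1:
                   M          A          E          D
  init        0.3388     0.1577      1.128    0.05321
  Δ           0.1057    0.05286   -0.05286   -0.05286
  eq          0.4445     0.2106      1.075 3.4749e-04
  solve Keq expr → x = -0.05286; check Q = 0.008979
Then add 0.07194 M of A.
Step 2:
                   M          A          E          D
  init        0.4445     0.2825      1.075 3.4749e-04
  Δ       -2.3596e-04 -1.1798e-04 1.1798e-04 1.1798e-04
  eq          0.4443     0.2824      1.075 4.6547e-04
  solve Keq expr → x = 1.1798e-04; check Q = 0.008979
Then change container volume by factor 1.5 (V_new/V_old).
Step 3:
                   M          A          E          D
  init        0.2962     0.1883     0.7168 3.1031e-04
  Δ       2.0601e-04 1.0301e-04 -1.0301e-04 -1.0301e-04
  eq          0.2964     0.1884     0.7167 2.0731e-04
  solve Keq expr → x = -1.0301e-04; check Q = 0.008979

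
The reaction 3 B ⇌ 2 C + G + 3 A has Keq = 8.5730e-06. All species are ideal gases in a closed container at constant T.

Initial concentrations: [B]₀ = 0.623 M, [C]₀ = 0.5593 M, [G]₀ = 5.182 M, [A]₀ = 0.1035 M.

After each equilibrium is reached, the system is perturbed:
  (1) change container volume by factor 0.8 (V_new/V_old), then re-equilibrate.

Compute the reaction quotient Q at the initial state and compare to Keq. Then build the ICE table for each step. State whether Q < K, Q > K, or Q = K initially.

Q₀ = 0.007433; Q > K (proceeds reverse)

Q₀ = 0.007433 vs Keq = 8.5730e-06 ⇒ Q>K, reverse
Step 1:
                   B          C          G          A
  Initial      0.623     0.5593      5.182     0.1035
  Change     0.09007   -0.06005   -0.03002   -0.09007
  Equil       0.7131     0.4993      5.152    0.01343
  solve Keq expr → x = -0.03002; check Q = 8.5730e-06
Then change container volume by factor 0.8 (V_new/V_old).
Step 2:
                   B          C          G          A
  Initial     0.8913     0.6241       6.44    0.01678
  Change    0.003275  -0.002183  -0.001092  -0.003275
  Equil       0.8946     0.6219      6.439    0.01351
  solve Keq expr → x = -0.001092; check Q = 8.5730e-06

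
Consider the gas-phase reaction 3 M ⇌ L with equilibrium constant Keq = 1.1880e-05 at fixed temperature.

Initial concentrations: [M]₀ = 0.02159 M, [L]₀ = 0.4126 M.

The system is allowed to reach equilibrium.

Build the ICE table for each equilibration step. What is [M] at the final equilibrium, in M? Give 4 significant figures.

[M]_eq = 1.259 M

Q₀ = 4.0999e+04 vs Keq = 1.1880e-05 ⇒ Q>K, reverse
Step 1:
                   M          L
  init       0.02159     0.4126
  Δ            1.238    -0.4126
  eq           1.259 2.3726e-05
  solve Keq expr → x = -0.4126; check Q = 1.1880e-05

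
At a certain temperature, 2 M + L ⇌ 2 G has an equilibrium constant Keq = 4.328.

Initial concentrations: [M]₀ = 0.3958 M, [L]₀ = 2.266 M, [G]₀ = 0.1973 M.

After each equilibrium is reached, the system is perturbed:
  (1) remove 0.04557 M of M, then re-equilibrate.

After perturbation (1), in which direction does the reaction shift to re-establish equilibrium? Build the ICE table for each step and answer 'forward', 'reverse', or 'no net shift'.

Direction: reverse

Q₀ = 0.1097 vs Keq = 4.328 ⇒ Q<K, forward
Step 1:
                   M          L          G
  Initial     0.3958      2.266     0.1973
  Change     -0.2492    -0.1246     0.2492
  Equil       0.1466      2.141     0.4465
  solve Keq expr → x = 0.1246; check Q = 4.328
Then remove 0.04557 M of M.
Step 2:
                   M          L          G
  Initial     0.1011      2.141     0.4465
  Change      0.0339    0.01695    -0.0339
  Equil        0.135      2.158     0.4125
  solve Keq expr → x = -0.01695; check Q = 4.328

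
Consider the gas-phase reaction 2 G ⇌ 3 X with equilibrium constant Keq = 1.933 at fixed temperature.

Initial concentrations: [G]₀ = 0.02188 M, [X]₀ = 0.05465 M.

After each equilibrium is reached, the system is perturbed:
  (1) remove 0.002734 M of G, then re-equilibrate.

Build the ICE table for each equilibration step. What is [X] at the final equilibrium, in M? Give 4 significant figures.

[X]_eq = 0.06535 M

Q₀ = 0.3409 vs Keq = 1.933 ⇒ Q<K, forward
Step 1:
                  G         X
  init      0.02188   0.05465
  Δ       -0.009059   0.01359
  eq        0.01282   0.06824
  solve Keq expr → x = 0.004529; check Q = 1.933
Then remove 0.002734 M of G.
Step 2:
                  G         X
  init      0.01009   0.06824
  Δ        0.001928 -0.002892
  eq        0.01201   0.06535
  solve Keq expr → x = -9.6387e-04; check Q = 1.933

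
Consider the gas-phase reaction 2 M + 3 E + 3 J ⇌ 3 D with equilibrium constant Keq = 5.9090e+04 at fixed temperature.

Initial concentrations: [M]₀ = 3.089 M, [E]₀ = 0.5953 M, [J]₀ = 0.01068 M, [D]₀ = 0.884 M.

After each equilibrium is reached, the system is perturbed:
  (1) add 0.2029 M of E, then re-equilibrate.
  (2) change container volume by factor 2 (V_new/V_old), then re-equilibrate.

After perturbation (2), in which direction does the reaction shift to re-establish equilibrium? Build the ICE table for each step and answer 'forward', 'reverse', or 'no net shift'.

Direction: reverse

Q₀ = 2.8171e+05 vs Keq = 5.9090e+04 ⇒ Q>K, reverse
Step 1:
                  M         E         J         D
  I           3.089    0.5953   0.01068     0.884
  C        0.004621  0.006931  0.006931 -0.006931
  E           3.094    0.6022   0.01761    0.8771
  solve Keq expr → x = -0.00231; check Q = 5.9090e+04
Then add 0.2029 M of E.
Step 2:
                  M         E         J         D
  I           3.094    0.8051   0.01761    0.8771
  C       -0.002863 -0.004294 -0.004294  0.004294
  E           3.091    0.8008   0.01332    0.8814
  solve Keq expr → x = 0.001431; check Q = 5.9090e+04
Then change container volume by factor 2 (V_new/V_old).
Step 3:
                  M         E         J         D
  I           1.545    0.4004  0.006658    0.4407
  C         0.00875   0.01313   0.01313  -0.01313
  E           1.554    0.4135   0.01978    0.4276
  solve Keq expr → x = -0.004375; check Q = 5.9090e+04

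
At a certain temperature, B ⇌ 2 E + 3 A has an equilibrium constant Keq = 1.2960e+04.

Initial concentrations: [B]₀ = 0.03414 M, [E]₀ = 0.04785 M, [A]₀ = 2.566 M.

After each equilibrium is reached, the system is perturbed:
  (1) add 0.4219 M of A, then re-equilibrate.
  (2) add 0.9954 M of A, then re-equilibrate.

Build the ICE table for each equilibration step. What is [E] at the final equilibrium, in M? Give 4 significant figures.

[E]_eq = 0.116 M

Q₀ = 1.133 vs Keq = 1.2960e+04 ⇒ Q<K, forward
Step 1:
                  B         E         A
  I         0.03414   0.04785     2.566
  C        -0.03412   0.06824    0.1024
  E       1.9757e-05    0.1161     2.668
  solve Keq expr → x = 0.03412; check Q = 1.2960e+04
Then add 0.4219 M of A.
Step 2:
                  B         E         A
  I       1.9757e-05    0.1161      3.09
  C       1.0919e-05 -2.1838e-05 -3.2756e-05
  E       3.0676e-05    0.1161      3.09
  solve Keq expr → x = -1.0919e-05; check Q = 1.2960e+04
Then add 0.9954 M of A.
Step 3:
                  B         E         A
  I       3.0676e-05    0.1161     4.086
  C       4.0113e-05 -8.0225e-05 -1.2034e-04
  E       7.0788e-05     0.116     4.086
  solve Keq expr → x = -4.0113e-05; check Q = 1.2960e+04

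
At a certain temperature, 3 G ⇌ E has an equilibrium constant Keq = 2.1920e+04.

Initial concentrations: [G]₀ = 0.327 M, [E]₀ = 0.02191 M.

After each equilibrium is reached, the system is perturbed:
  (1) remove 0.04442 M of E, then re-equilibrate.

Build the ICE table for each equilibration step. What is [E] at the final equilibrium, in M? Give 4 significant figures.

[E]_eq = 0.08133 M

Q₀ = 0.6266 vs Keq = 2.1920e+04 ⇒ Q<K, forward
Step 1:
                  G         E
  I           0.327   0.02191
  C         -0.3091     0.103
  E         0.01786     0.125
  solve Keq expr → x = 0.103; check Q = 2.1920e+04
Then remove 0.04442 M of E.
Step 2:
                  G         E
  I         0.01786   0.08054
  C       -0.002383 7.9419e-04
  E         0.01548   0.08133
  solve Keq expr → x = 7.9419e-04; check Q = 2.1920e+04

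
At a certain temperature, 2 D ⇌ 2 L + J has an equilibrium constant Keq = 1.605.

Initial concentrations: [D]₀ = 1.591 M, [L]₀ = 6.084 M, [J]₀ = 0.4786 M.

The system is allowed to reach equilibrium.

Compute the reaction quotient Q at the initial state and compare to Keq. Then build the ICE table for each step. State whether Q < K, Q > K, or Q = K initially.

Q₀ = 6.999 vs Keq = 1.605 ⇒ Q>K, reverse
Step 1:
                   D          L          J
  init         1.591      6.084     0.4786
  Δ           0.5044    -0.5044    -0.2522
  eq           2.095       5.58     0.2264
  solve Keq expr → x = -0.2522; check Q = 1.605

Q₀ = 6.999; Q > K (proceeds reverse)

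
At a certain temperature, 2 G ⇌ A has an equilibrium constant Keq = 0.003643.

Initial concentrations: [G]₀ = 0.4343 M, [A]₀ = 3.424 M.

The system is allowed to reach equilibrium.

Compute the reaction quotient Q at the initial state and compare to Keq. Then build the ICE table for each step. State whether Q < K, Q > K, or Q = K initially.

Q₀ = 18.15 vs Keq = 0.003643 ⇒ Q>K, reverse
Step 1:
                   G          A
  Initial     0.4343      3.424
  Change       6.498     -3.249
  Equil        6.932     0.1751
  solve Keq expr → x = -3.249; check Q = 0.003643

Q₀ = 18.15; Q > K (proceeds reverse)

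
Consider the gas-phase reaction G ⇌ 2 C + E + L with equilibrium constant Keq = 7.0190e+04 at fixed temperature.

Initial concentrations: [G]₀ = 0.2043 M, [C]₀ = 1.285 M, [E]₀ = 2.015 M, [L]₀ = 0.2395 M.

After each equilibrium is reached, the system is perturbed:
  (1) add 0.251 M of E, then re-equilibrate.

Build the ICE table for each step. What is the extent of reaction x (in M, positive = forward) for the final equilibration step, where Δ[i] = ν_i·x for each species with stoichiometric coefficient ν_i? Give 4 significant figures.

x = -4.5502e-06 M

Q₀ = 3.9 vs Keq = 7.0190e+04 ⇒ Q<K, forward
Step 1:
                    G           C           E           L
  init         0.2043       1.285       2.015      0.2395
  Δ           -0.2043      0.4085      0.2043      0.2043
  eq       4.0240e-05       1.694       2.219      0.4438
  solve Keq expr → x = 0.2043; check Q = 7.0190e+04
Then add 0.251 M of E.
Step 2:
                    G           C           E           L
  init     4.0240e-05       1.694        2.47      0.4438
  Δ        4.5502e-06 -9.1004e-06 -4.5502e-06 -4.5502e-06
  eq       4.4790e-05       1.694        2.47      0.4438
  solve Keq expr → x = -4.5502e-06; check Q = 7.0190e+04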